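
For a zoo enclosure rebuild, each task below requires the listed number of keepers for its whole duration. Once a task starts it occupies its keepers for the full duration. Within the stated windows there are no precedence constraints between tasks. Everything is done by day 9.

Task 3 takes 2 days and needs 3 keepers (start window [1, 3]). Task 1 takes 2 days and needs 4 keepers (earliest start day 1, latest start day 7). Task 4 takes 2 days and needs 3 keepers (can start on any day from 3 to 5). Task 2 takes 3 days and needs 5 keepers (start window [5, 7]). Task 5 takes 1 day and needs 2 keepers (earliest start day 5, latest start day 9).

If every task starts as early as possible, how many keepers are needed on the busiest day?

7

Early-start schedule: Task 3@1, Task 1@1, Task 4@3, Task 2@5, Task 5@5.
Load per day: day 1: 7, day 2: 7, day 3: 3, day 4: 3, day 5: 7, day 6: 5, day 7: 5, day 8: 0, day 9: 0.
Peak is 7.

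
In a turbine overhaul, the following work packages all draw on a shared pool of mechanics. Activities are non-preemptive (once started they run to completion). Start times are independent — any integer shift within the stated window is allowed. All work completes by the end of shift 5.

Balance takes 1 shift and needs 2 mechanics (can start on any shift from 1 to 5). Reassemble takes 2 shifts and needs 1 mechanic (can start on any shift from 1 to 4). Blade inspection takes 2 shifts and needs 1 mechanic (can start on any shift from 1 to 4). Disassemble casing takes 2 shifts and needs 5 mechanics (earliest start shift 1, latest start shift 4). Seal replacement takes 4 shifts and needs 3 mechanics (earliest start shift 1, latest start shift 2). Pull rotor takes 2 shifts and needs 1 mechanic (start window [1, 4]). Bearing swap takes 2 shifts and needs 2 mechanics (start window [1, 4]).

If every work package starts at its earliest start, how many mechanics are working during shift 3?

3

At early start, shift 3 has: Seal replacement.
Demand: 3 = 3.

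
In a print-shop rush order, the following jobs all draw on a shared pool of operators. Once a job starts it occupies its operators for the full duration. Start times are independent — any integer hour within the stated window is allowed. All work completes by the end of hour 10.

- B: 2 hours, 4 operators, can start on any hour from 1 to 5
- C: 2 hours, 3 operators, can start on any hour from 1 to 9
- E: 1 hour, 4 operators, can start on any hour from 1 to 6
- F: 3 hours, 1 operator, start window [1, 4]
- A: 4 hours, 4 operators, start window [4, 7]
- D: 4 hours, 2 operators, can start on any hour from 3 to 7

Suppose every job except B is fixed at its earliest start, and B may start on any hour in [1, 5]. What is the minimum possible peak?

8

B@1: h1:12  h2:8  h3:3  h4:6  h5:6  h6:6  h7:4  h8:0  h9:0  h10:0 → peak 12
B@2: h1:8  h2:8  h3:7  h4:6  h5:6  h6:6  h7:4  h8:0  h9:0  h10:0 → peak 8
B@3: h1:8  h2:4  h3:7  h4:10  h5:6  h6:6  h7:4  h8:0  h9:0  h10:0 → peak 10
B@4: h1:8  h2:4  h3:3  h4:10  h5:10  h6:6  h7:4  h8:0  h9:0  h10:0 → peak 10
B@5: h1:8  h2:4  h3:3  h4:6  h5:10  h6:10  h7:4  h8:0  h9:0  h10:0 → peak 10
Best is B@2, peak 8.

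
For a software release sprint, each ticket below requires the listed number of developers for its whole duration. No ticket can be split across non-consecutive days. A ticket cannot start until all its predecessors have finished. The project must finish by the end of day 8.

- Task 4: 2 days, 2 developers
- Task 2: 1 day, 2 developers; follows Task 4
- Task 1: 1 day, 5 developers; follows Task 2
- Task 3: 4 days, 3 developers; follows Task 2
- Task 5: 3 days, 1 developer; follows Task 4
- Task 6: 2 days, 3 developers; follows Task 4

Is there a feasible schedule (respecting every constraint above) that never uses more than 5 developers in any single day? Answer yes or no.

The minimum achievable peak is 6; 5 < 6, so no feasible schedule stays within the cap.

no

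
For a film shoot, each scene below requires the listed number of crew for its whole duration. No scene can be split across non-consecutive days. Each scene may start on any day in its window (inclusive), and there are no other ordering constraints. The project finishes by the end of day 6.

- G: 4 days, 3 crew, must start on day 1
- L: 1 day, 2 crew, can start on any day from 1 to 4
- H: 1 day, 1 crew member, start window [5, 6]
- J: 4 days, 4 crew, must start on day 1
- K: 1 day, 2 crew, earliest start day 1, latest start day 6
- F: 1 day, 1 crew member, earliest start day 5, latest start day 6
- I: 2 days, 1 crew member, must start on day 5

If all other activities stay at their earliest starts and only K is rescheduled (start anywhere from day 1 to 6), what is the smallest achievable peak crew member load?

9

K@1: d1:11  d2:7  d3:7  d4:7  d5:3  d6:1 → peak 11
K@2: d1:9  d2:9  d3:7  d4:7  d5:3  d6:1 → peak 9
K@3: d1:9  d2:7  d3:9  d4:7  d5:3  d6:1 → peak 9
K@4: d1:9  d2:7  d3:7  d4:9  d5:3  d6:1 → peak 9
K@5: d1:9  d2:7  d3:7  d4:7  d5:5  d6:1 → peak 9
K@6: d1:9  d2:7  d3:7  d4:7  d5:3  d6:3 → peak 9
Best is K@2, peak 9.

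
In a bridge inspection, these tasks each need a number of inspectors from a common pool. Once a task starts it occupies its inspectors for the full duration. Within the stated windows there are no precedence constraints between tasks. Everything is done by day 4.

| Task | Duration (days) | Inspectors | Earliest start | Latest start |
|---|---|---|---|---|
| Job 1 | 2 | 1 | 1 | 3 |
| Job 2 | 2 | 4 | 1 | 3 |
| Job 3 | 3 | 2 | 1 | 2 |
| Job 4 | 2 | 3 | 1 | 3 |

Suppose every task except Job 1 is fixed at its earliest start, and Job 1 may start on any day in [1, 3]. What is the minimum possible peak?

9

Job 1@1: d1:10  d2:10  d3:2  d4:0 → peak 10
Job 1@2: d1:9  d2:10  d3:3  d4:0 → peak 10
Job 1@3: d1:9  d2:9  d3:3  d4:1 → peak 9
Best is Job 1@3, peak 9.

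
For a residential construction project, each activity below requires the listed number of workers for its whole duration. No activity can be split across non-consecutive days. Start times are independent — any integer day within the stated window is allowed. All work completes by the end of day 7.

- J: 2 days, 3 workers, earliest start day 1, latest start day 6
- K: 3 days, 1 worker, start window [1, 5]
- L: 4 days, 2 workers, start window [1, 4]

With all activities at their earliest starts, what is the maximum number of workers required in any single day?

Early-start schedule: J@1, K@1, L@1.
Load per day: day 1: 6, day 2: 6, day 3: 3, day 4: 2, day 5: 0, day 6: 0, day 7: 0.
Peak is 6.

6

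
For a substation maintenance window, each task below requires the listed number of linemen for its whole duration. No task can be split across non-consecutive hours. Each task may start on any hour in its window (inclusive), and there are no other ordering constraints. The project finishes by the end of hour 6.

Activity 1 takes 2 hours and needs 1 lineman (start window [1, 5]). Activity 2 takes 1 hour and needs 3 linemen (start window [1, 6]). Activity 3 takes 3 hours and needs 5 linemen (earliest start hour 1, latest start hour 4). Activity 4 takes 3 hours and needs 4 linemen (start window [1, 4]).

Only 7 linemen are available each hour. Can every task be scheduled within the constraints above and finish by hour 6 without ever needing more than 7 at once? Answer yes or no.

Schedule Activity 1@1, Activity 2@3, Activity 3@4, Activity 4@1: h1:5  h2:5  h3:7  h4:5  h5:5  h6:5 — peak 7 ≤ 7.

yes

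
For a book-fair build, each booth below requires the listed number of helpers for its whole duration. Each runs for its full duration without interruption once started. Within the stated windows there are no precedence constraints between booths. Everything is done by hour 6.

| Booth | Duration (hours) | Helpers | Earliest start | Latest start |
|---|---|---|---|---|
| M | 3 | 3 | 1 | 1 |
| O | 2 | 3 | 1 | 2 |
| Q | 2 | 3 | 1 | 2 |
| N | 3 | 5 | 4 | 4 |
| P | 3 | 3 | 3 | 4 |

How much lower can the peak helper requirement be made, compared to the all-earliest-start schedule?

Early-start peak: h1:9  h2:9  h3:6  h4:8  h5:8  h6:5 ⇒ 9.
Leveled (M@1, O@1, Q@1, N@4, P@3): h1:9  h2:9  h3:6  h4:8  h5:8  h6:5 ⇒ 9.
Reduction 9 − 9 = 0.

0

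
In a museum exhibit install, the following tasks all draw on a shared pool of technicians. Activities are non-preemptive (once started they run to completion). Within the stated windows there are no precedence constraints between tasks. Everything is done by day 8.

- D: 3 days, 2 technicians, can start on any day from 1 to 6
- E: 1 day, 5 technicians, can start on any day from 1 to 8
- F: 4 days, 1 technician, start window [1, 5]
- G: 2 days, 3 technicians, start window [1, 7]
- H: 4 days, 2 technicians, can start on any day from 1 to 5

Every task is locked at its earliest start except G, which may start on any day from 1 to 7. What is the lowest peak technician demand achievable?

G@1: d1:13  d2:8  d3:5  d4:3  d5:0  d6:0  d7:0  d8:0 → peak 13
G@2: d1:10  d2:8  d3:8  d4:3  d5:0  d6:0  d7:0  d8:0 → peak 10
G@3: d1:10  d2:5  d3:8  d4:6  d5:0  d6:0  d7:0  d8:0 → peak 10
G@4: d1:10  d2:5  d3:5  d4:6  d5:3  d6:0  d7:0  d8:0 → peak 10
G@5: d1:10  d2:5  d3:5  d4:3  d5:3  d6:3  d7:0  d8:0 → peak 10
G@6: d1:10  d2:5  d3:5  d4:3  d5:0  d6:3  d7:3  d8:0 → peak 10
G@7: d1:10  d2:5  d3:5  d4:3  d5:0  d6:0  d7:3  d8:3 → peak 10
Best is G@2, peak 10.

10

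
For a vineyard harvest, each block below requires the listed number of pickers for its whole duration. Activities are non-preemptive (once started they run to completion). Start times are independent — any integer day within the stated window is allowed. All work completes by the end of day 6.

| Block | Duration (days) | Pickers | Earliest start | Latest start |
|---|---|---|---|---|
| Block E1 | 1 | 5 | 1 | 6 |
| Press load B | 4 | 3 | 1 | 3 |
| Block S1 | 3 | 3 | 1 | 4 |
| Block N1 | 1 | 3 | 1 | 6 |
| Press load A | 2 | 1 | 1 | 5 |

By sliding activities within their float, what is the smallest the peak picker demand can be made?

Early-start (Block E1@1, Press load B@1, Block S1@1, Block N1@1, Press load A@1) gives peak 15: d1:15  d2:7  d3:6  d4:3  d5:0  d6:0.
Shift Press load B→2, Block S1→2, Block N1→6, Press load A→5.
Schedule Block E1@1, Press load B@2, Block S1@2, Block N1@6, Press load A@5: d1:5  d2:6  d3:6  d4:6  d5:4  d6:4 — peak 6.
Total picker-days = 31 over 6 days ⇒ peak ≥ ⌈31/6⌉ = 6, so 6 is optimal.

6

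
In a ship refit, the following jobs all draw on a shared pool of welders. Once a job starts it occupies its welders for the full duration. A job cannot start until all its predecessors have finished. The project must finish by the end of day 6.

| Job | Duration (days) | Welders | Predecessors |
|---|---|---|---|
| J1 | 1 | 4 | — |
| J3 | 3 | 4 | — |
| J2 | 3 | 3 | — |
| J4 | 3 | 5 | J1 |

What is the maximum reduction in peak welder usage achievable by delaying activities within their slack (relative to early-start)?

4

Early-start peak: d1:11  d2:12  d3:12  d4:5  d5:0  d6:0 ⇒ 12.
Leveled (J1@1, J3@1, J2@2, J4@4): d1:8  d2:7  d3:7  d4:8  d5:5  d6:5 ⇒ 8.
Reduction 12 − 8 = 4.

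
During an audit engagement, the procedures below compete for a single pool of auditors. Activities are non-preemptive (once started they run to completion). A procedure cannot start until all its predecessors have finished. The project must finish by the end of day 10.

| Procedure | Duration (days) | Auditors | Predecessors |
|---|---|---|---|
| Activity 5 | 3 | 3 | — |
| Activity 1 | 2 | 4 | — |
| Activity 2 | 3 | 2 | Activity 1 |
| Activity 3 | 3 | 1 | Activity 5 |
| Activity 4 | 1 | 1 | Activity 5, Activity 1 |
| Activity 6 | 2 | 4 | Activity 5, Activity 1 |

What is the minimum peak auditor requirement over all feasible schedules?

Early-start (Activity 5@1, Activity 1@1, Activity 2@3, Activity 3@4, Activity 4@4, Activity 6@4) gives peak 8: d1:7  d2:7  d3:5  d4:8  d5:7  d6:1  d7:0  d8:0  d9:0  d10:0.
Shift Activity 1→4, Activity 2→6, Activity 3→6, Activity 4→6, Activity 6→9.
Schedule Activity 5@1, Activity 1@4, Activity 2@6, Activity 3@6, Activity 4@6, Activity 6@9: d1:3  d2:3  d3:3  d4:4  d5:4  d6:4  d7:3  d8:3  d9:4  d10:4 — peak 4.
Total auditor-days = 35 over 10 days ⇒ peak ≥ ⌈35/10⌉ = 4, so 4 is optimal.

4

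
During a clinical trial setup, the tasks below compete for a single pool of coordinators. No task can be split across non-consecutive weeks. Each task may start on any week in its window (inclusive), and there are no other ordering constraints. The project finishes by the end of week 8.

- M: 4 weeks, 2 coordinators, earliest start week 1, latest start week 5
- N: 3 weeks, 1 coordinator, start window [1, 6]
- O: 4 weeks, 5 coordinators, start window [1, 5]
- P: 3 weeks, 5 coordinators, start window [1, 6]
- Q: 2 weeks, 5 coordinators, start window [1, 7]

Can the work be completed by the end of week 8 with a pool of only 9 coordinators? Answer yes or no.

The minimum achievable peak is 10; 9 < 10, so no feasible schedule stays within the cap.

no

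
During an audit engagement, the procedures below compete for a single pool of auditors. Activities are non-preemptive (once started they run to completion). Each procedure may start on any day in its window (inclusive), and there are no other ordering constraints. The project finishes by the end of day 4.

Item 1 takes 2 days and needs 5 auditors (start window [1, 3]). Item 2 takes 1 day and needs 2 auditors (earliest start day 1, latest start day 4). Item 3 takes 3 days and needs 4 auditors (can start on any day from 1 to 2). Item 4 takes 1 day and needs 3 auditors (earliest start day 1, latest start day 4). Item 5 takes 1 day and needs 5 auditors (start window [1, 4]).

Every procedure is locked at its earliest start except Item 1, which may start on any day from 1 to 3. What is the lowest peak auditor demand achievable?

14

Item 1@1: d1:19  d2:9  d3:4  d4:0 → peak 19
Item 1@2: d1:14  d2:9  d3:9  d4:0 → peak 14
Item 1@3: d1:14  d2:4  d3:9  d4:5 → peak 14
Best is Item 1@2, peak 14.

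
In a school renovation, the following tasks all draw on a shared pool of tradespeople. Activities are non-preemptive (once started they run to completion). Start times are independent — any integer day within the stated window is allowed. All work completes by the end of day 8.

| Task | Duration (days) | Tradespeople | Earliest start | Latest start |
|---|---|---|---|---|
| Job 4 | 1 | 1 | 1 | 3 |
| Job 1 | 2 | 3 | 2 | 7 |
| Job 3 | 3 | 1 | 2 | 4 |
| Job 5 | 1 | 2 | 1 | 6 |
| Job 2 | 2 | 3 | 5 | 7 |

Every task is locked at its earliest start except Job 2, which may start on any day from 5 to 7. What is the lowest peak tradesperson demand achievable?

Job 2@5: d1:3  d2:4  d3:4  d4:1  d5:3  d6:3  d7:0  d8:0 → peak 4
Job 2@6: d1:3  d2:4  d3:4  d4:1  d5:0  d6:3  d7:3  d8:0 → peak 4
Job 2@7: d1:3  d2:4  d3:4  d4:1  d5:0  d6:0  d7:3  d8:3 → peak 4
Best is Job 2@5, peak 4.

4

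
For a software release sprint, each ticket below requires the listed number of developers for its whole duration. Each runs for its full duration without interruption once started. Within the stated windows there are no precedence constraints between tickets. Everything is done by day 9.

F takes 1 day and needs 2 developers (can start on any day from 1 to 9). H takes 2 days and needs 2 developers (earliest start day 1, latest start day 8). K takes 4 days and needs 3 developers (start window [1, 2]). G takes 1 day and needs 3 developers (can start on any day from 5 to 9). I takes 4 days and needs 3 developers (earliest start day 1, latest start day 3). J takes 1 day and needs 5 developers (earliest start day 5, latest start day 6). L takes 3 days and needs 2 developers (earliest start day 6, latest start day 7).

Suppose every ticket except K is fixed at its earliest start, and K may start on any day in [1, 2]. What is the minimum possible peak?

10

K@1: d1:10  d2:8  d3:6  d4:6  d5:8  d6:2  d7:2  d8:2  d9:0 → peak 10
K@2: d1:7  d2:8  d3:6  d4:6  d5:11  d6:2  d7:2  d8:2  d9:0 → peak 11
Best is K@1, peak 10.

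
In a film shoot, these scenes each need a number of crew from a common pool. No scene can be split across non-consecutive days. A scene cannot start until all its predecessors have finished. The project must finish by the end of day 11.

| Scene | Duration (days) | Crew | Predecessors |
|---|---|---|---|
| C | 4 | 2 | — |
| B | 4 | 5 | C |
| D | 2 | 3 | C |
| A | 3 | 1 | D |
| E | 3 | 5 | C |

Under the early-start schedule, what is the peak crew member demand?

13

Early-start schedule: C@1, B@5, D@5, A@7, E@5.
Load per day: day 1: 2, day 2: 2, day 3: 2, day 4: 2, day 5: 13, day 6: 13, day 7: 11, day 8: 6, day 9: 1, day 10: 0, day 11: 0.
Peak is 13.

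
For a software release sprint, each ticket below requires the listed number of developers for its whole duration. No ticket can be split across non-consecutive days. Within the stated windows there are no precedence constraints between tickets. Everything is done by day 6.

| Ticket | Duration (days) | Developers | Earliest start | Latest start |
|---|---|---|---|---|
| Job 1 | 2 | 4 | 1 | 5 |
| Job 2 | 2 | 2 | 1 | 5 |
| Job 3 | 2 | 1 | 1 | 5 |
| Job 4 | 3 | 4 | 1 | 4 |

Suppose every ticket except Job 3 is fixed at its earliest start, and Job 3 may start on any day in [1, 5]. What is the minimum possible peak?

Job 3@1: d1:11  d2:11  d3:4  d4:0  d5:0  d6:0 → peak 11
Job 3@2: d1:10  d2:11  d3:5  d4:0  d5:0  d6:0 → peak 11
Job 3@3: d1:10  d2:10  d3:5  d4:1  d5:0  d6:0 → peak 10
Job 3@4: d1:10  d2:10  d3:4  d4:1  d5:1  d6:0 → peak 10
Job 3@5: d1:10  d2:10  d3:4  d4:0  d5:1  d6:1 → peak 10
Best is Job 3@3, peak 10.

10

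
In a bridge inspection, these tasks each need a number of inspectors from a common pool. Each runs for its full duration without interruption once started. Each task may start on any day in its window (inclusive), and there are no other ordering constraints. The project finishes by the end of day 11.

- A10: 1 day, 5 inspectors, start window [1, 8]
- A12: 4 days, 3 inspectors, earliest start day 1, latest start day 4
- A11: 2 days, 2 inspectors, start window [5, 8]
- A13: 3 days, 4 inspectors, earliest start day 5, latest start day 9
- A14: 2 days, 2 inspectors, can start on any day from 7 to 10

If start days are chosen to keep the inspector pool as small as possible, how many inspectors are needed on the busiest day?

Early-start (A10@1, A12@1, A11@5, A13@5, A14@7) gives peak 8: d1:8  d2:3  d3:3  d4:3  d5:6  d6:6  d7:6  d8:2  d9:0  d10:0  d11:0.
Shift A12→2, A13→7, A14→10.
Schedule A10@1, A12@2, A11@5, A13@7, A14@10: d1:5  d2:3  d3:3  d4:3  d5:5  d6:2  d7:4  d8:4  d9:4  d10:2  d11:2 — peak 5.

5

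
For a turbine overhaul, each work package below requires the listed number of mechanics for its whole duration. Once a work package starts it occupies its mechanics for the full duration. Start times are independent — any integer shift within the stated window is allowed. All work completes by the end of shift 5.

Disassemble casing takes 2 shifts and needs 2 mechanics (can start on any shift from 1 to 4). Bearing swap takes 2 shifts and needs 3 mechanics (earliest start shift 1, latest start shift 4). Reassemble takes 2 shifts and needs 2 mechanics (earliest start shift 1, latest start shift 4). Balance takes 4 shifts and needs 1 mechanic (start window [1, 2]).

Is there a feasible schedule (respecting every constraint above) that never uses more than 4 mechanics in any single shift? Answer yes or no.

The minimum achievable peak is 5; 4 < 5, so no feasible schedule stays within the cap.

no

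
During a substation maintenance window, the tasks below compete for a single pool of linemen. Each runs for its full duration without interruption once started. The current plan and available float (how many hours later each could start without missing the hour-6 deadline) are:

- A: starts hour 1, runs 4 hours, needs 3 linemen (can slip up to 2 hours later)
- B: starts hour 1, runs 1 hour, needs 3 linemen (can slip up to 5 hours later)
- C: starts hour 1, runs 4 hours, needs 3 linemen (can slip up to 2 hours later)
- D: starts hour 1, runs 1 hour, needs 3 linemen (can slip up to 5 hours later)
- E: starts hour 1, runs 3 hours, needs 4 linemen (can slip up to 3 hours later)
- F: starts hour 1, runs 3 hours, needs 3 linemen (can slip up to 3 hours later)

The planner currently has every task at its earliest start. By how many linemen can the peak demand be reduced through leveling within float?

9

Early-start peak: h1:19  h2:13  h3:13  h4:6  h5:0  h6:0 ⇒ 19.
Leveled (A@1, B@1, C@2, D@5, E@1, F@4): h1:10  h2:10  h3:10  h4:9  h5:9  h6:3 ⇒ 10.
Reduction 19 − 10 = 9.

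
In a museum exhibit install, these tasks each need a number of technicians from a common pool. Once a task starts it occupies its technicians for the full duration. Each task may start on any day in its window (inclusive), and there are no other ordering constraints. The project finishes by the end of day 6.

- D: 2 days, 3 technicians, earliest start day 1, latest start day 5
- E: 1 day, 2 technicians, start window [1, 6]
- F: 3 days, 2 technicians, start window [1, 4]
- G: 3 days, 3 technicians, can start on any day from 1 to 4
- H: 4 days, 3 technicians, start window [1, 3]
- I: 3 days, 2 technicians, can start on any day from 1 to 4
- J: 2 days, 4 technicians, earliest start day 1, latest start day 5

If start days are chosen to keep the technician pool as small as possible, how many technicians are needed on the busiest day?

Early-start (D@1, E@1, F@1, G@1, H@1, I@1, J@1) gives peak 19: d1:19  d2:17  d3:10  d4:3  d5:0  d6:0.
Shift G→2, H→3, I→4, J→5.
Schedule D@1, E@1, F@1, G@2, H@3, I@4, J@5: d1:7  d2:8  d3:8  d4:8  d5:9  d6:9 — peak 9.
Total technician-days = 49 over 6 days ⇒ peak ≥ ⌈49/6⌉ = 9, so 9 is optimal.

9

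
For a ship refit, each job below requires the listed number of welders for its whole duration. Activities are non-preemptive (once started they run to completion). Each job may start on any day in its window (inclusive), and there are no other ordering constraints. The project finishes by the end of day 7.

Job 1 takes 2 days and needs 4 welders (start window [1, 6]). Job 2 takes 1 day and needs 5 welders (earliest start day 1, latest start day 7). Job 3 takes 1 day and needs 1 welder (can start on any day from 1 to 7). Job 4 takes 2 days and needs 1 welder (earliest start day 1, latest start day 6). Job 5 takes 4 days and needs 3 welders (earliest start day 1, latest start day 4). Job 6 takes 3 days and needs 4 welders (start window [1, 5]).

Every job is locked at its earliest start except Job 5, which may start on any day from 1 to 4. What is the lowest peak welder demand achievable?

15

Job 5@1: d1:18  d2:12  d3:7  d4:3  d5:0  d6:0  d7:0 → peak 18
Job 5@2: d1:15  d2:12  d3:7  d4:3  d5:3  d6:0  d7:0 → peak 15
Job 5@3: d1:15  d2:9  d3:7  d4:3  d5:3  d6:3  d7:0 → peak 15
Job 5@4: d1:15  d2:9  d3:4  d4:3  d5:3  d6:3  d7:3 → peak 15
Best is Job 5@2, peak 15.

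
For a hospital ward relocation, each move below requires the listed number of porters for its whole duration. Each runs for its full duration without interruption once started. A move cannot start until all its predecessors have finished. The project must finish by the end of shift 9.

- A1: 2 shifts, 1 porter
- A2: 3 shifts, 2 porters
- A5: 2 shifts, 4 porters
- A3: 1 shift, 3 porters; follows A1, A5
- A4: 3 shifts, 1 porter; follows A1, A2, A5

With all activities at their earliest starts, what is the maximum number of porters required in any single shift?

Early-start schedule: A1@1, A2@1, A5@1, A3@3, A4@4.
Load per shift: shift 1: 7, shift 2: 7, shift 3: 5, shift 4: 1, shift 5: 1, shift 6: 1, shift 7: 0, shift 8: 0, shift 9: 0.
Peak is 7.

7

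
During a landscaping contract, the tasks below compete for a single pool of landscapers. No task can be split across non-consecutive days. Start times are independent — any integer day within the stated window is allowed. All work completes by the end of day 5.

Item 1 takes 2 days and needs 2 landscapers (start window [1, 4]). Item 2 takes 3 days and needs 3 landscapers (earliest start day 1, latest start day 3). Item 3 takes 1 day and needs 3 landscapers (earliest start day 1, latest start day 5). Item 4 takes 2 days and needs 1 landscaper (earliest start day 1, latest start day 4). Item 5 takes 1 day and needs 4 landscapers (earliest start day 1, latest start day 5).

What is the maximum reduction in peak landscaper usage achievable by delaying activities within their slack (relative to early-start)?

8

Early-start peak: d1:13  d2:6  d3:3  d4:0  d5:0 ⇒ 13.
Leveled (Item 1@1, Item 2@1, Item 3@4, Item 4@3, Item 5@5): d1:5  d2:5  d3:4  d4:4  d5:4 ⇒ 5.
Reduction 13 − 5 = 8.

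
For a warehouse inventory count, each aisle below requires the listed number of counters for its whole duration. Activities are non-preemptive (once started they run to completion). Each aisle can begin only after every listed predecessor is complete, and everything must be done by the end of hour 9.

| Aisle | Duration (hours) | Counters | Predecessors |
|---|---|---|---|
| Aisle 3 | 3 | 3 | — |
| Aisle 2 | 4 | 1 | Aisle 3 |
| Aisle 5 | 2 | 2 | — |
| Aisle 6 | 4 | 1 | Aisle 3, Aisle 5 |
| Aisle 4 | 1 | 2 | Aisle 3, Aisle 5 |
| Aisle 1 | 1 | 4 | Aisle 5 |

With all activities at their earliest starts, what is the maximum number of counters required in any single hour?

7

Early-start schedule: Aisle 3@1, Aisle 2@4, Aisle 5@1, Aisle 6@4, Aisle 4@4, Aisle 1@3.
Load per hour: hour 1: 5, hour 2: 5, hour 3: 7, hour 4: 4, hour 5: 2, hour 6: 2, hour 7: 2, hour 8: 0, hour 9: 0.
Peak is 7.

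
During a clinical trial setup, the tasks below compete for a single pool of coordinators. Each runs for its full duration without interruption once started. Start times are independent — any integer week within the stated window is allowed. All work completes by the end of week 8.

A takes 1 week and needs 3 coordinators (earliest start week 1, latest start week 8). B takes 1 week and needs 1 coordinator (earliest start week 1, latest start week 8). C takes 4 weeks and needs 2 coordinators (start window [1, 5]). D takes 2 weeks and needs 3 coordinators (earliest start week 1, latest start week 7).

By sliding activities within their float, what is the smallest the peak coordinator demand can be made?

3

Early-start (A@1, B@1, C@1, D@1) gives peak 9: w1:9  w2:5  w3:2  w4:2  w5:0  w6:0  w7:0  w8:0.
Shift B→2, C→2, D→6.
Schedule A@1, B@2, C@2, D@6: w1:3  w2:3  w3:2  w4:2  w5:2  w6:3  w7:3  w8:0 — peak 3.
Total coordinator-weeks = 18 over 8 weeks ⇒ peak ≥ ⌈18/8⌉ = 3, so 3 is optimal.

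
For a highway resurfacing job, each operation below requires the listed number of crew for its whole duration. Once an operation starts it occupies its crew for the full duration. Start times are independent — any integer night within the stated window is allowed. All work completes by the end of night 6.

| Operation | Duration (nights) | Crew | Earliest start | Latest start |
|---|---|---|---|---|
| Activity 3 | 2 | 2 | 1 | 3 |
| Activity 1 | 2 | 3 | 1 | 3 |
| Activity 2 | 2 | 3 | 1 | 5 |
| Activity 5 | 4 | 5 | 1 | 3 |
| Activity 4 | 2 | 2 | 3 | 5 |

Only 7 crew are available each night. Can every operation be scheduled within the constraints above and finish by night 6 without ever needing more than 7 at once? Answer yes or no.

yes

Schedule Activity 3@3, Activity 1@1, Activity 2@1, Activity 5@3, Activity 4@5: n1:6  n2:6  n3:7  n4:7  n5:7  n6:7 — peak 7 ≤ 7.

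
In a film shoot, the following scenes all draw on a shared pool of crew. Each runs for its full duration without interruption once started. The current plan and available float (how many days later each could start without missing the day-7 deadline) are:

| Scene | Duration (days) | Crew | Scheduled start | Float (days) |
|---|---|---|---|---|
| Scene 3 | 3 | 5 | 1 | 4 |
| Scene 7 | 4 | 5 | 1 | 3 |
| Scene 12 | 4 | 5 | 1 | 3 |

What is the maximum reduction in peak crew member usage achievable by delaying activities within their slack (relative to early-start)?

Early-start peak: d1:15  d2:15  d3:15  d4:10  d5:0  d6:0  d7:0 ⇒ 15.
Leveled (Scene 3@1, Scene 7@1, Scene 12@4): d1:10  d2:10  d3:10  d4:10  d5:5  d6:5  d7:5 ⇒ 10.
Reduction 15 − 10 = 5.

5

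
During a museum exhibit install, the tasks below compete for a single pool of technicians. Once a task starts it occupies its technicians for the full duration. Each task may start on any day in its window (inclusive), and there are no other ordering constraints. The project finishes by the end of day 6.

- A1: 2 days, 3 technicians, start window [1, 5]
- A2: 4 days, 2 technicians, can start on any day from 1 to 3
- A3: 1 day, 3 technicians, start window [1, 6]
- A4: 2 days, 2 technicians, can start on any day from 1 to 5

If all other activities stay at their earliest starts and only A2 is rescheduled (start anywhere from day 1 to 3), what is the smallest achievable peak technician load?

8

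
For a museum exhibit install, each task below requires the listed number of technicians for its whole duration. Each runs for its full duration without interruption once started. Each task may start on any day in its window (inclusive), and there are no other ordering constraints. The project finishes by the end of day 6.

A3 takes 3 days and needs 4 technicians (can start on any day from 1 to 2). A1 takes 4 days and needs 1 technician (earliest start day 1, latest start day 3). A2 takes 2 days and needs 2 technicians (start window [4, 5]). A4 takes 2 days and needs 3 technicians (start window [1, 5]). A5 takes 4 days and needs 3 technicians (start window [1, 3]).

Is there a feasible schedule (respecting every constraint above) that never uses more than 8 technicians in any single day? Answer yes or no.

yes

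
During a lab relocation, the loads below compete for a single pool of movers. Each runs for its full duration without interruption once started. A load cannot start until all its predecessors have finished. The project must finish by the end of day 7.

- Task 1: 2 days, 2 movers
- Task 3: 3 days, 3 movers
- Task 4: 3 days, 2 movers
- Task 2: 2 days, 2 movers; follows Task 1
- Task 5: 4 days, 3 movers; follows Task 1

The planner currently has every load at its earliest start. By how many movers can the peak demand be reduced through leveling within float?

5

Early-start peak: d1:7  d2:7  d3:10  d4:5  d5:3  d6:3  d7:0 ⇒ 10.
Leveled (Task 1@1, Task 3@1, Task 4@3, Task 2@6, Task 5@4): d1:5  d2:5  d3:5  d4:5  d5:5  d6:5  d7:5 ⇒ 5.
Reduction 10 − 5 = 5.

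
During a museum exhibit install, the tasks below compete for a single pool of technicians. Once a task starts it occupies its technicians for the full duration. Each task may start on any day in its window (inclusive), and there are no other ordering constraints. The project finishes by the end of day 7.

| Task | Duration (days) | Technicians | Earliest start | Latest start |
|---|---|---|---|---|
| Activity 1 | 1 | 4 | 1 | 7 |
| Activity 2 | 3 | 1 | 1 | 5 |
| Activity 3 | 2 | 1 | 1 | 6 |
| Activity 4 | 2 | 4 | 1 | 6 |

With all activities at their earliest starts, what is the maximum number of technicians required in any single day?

10

Early-start schedule: Activity 1@1, Activity 2@1, Activity 3@1, Activity 4@1.
Load per day: day 1: 10, day 2: 6, day 3: 1, day 4: 0, day 5: 0, day 6: 0, day 7: 0.
Peak is 10.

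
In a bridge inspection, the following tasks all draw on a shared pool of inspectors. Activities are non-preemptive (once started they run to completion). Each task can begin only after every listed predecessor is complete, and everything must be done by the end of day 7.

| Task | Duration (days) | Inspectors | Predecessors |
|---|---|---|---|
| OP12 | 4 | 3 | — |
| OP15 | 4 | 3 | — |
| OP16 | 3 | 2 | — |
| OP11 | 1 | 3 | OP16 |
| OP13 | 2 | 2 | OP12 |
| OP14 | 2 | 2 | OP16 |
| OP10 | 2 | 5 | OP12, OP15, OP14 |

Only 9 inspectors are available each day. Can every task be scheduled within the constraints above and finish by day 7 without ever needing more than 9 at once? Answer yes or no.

Schedule OP12@1, OP15@1, OP16@1, OP11@5, OP13@5, OP14@4, OP10@6: d1:8  d2:8  d3:8  d4:8  d5:7  d6:7  d7:5 — peak 8 ≤ 9.

yes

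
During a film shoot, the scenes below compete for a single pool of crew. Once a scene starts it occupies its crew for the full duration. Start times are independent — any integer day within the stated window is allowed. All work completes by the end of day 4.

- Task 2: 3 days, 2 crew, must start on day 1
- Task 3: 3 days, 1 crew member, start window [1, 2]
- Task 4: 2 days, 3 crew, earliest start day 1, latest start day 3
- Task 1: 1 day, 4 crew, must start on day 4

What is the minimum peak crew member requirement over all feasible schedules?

Schedule Task 2@1, Task 3@1, Task 4@1, Task 1@4: d1:6  d2:6  d3:3  d4:4 — peak 6.
No arrangement of the 6 feasible schedules does better.

6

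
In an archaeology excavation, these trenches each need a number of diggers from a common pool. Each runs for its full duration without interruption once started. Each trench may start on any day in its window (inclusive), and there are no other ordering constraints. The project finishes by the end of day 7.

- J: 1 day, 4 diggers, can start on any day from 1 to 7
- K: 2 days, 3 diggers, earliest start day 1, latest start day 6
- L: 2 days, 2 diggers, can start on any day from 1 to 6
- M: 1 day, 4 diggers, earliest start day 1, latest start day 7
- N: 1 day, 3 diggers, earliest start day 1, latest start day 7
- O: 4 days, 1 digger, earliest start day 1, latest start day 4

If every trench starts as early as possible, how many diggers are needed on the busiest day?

Early-start schedule: J@1, K@1, L@1, M@1, N@1, O@1.
Load per day: day 1: 17, day 2: 6, day 3: 1, day 4: 1, day 5: 0, day 6: 0, day 7: 0.
Peak is 17.

17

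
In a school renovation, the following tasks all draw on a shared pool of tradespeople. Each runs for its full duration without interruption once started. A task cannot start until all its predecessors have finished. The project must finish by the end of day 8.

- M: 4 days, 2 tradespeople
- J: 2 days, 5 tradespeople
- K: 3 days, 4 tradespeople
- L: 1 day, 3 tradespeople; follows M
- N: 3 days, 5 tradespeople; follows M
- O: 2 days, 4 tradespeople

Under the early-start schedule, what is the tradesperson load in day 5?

8

At early start, day 5 has: L, N.
Demand: 3 + 5 = 8.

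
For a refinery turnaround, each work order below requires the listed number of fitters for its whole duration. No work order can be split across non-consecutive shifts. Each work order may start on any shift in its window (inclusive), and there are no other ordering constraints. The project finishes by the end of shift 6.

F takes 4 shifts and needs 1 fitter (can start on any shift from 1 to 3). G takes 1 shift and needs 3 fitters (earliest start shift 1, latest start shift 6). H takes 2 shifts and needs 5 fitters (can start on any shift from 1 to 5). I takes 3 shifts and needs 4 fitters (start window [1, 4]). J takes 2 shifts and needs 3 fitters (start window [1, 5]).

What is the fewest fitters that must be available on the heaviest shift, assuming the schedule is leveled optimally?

7

Early-start (F@1, G@1, H@1, I@1, J@1) gives peak 16: s1:16  s2:13  s3:5  s4:1  s5:0  s6:0.
Shift H→2, I→4, J→5.
Schedule F@1, G@1, H@2, I@4, J@5: s1:4  s2:6  s3:6  s4:5  s5:7  s6:7 — peak 7.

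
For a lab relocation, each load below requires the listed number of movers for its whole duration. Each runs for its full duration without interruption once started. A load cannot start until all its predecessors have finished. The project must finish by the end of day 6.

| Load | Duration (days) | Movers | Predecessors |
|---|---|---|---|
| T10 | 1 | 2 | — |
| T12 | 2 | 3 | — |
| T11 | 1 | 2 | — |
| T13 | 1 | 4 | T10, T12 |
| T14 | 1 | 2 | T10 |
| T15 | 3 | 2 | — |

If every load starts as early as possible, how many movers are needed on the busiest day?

Early-start schedule: T10@1, T12@1, T11@1, T13@3, T14@2, T15@1.
Load per day: day 1: 9, day 2: 7, day 3: 6, day 4: 0, day 5: 0, day 6: 0.
Peak is 9.

9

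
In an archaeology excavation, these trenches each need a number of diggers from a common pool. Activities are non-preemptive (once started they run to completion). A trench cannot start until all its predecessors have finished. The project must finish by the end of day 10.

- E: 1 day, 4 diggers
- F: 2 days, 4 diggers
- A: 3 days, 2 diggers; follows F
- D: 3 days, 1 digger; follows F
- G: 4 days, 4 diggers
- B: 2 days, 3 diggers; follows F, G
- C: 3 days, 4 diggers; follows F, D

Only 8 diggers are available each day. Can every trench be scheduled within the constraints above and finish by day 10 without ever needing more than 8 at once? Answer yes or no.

yes

Schedule E@1, F@2, A@4, D@4, G@4, B@8, C@8: d1:4  d2:4  d3:4  d4:7  d5:7  d6:7  d7:4  d8:7  d9:7  d10:4 — peak 7 ≤ 8.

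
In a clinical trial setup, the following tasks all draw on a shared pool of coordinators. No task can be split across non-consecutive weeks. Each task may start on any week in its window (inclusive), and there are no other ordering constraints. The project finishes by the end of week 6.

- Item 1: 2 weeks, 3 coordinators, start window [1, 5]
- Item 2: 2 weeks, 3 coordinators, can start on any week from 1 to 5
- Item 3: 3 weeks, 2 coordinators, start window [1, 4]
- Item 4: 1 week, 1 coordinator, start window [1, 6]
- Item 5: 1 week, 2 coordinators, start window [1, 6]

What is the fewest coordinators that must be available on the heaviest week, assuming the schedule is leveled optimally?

5

Early-start (Item 1@1, Item 2@1, Item 3@1, Item 4@1, Item 5@1) gives peak 11: w1:11  w2:8  w3:2  w4:0  w5:0  w6:0.
Shift Item 2→3, Item 4→4, Item 5→5.
Schedule Item 1@1, Item 2@3, Item 3@1, Item 4@4, Item 5@5: w1:5  w2:5  w3:5  w4:4  w5:2  w6:0 — peak 5.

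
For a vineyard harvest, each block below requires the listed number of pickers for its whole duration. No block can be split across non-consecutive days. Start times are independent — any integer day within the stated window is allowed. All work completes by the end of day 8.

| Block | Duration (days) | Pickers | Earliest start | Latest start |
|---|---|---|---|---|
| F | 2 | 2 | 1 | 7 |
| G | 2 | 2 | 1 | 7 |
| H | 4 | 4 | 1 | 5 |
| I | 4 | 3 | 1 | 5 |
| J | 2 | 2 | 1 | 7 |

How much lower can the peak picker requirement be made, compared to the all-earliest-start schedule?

Early-start peak: d1:13  d2:13  d3:7  d4:7  d5:0  d6:0  d7:0  d8:0 ⇒ 13.
Leveled (F@1, G@3, H@1, I@5, J@5): d1:6  d2:6  d3:6  d4:6  d5:5  d6:5  d7:3  d8:3 ⇒ 6.
Reduction 13 − 6 = 7.

7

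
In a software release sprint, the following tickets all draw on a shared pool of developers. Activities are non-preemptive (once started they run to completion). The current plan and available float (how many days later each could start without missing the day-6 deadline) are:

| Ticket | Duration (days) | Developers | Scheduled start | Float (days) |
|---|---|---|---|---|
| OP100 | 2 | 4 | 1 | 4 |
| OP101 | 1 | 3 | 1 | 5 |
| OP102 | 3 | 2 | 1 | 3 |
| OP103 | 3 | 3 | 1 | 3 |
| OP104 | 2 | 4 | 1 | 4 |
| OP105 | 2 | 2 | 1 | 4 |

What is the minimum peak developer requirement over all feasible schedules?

7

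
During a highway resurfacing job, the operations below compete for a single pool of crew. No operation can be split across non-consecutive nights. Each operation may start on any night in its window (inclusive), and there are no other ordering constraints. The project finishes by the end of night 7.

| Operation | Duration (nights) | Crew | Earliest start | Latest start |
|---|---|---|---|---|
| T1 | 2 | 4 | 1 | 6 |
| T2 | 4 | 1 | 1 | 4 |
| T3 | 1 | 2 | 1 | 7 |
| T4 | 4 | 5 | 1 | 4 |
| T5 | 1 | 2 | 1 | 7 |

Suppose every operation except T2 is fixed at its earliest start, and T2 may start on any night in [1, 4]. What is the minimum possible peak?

T2@1: n1:14  n2:10  n3:6  n4:6  n5:0  n6:0  n7:0 → peak 14
T2@2: n1:13  n2:10  n3:6  n4:6  n5:1  n6:0  n7:0 → peak 13
T2@3: n1:13  n2:9  n3:6  n4:6  n5:1  n6:1  n7:0 → peak 13
T2@4: n1:13  n2:9  n3:5  n4:6  n5:1  n6:1  n7:1 → peak 13
Best is T2@2, peak 13.

13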